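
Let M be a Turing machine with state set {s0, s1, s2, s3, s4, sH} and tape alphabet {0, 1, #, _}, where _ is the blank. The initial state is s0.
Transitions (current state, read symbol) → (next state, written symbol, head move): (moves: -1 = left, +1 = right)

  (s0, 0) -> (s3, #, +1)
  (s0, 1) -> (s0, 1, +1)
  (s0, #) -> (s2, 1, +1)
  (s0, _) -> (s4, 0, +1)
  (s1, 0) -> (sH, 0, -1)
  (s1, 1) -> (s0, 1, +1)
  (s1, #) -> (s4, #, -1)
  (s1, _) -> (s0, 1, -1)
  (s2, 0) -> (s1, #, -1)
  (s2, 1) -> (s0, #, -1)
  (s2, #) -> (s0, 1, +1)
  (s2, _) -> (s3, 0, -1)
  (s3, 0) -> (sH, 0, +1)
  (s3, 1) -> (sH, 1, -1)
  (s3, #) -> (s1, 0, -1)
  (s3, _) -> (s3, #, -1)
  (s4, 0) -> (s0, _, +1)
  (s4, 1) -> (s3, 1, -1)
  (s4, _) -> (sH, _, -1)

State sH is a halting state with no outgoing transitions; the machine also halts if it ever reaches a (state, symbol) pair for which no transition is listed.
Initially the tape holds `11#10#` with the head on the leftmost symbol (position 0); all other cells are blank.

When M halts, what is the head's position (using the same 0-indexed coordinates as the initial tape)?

state=s0 head=0 tape=[1]1#10#__   (s0,1)→(s0,1,+1)
state=s0 head=1 tape=1[1]#10#__   (s0,1)→(s0,1,+1)
state=s0 head=2 tape=11[#]10#__   (s0,#)→(s2,1,+1)
state=s2 head=3 tape=111[1]0#__   (s2,1)→(s0,#,-1)
state=s0 head=2 tape=11[1]#0#__   (s0,1)→(s0,1,+1)
state=s0 head=3 tape=111[#]0#__   (s0,#)→(s2,1,+1)
state=s2 head=4 tape=1111[0]#__   (s2,0)→(s1,#,-1)
state=s1 head=3 tape=111[1]##__   (s1,1)→(s0,1,+1)
state=s0 head=4 tape=1111[#]#__   (s0,#)→(s2,1,+1)
state=s2 head=5 tape=11111[#]__   (s2,#)→(s0,1,+1)
state=s0 head=6 tape=111111[_]_   (s0,_)→(s4,0,+1)
state=s4 head=7 tape=1111110[_]   (s4,_)→(sH,_,-1)
state=sH head=6 tape=111111[0]_
At halt the head is at cell 6.

6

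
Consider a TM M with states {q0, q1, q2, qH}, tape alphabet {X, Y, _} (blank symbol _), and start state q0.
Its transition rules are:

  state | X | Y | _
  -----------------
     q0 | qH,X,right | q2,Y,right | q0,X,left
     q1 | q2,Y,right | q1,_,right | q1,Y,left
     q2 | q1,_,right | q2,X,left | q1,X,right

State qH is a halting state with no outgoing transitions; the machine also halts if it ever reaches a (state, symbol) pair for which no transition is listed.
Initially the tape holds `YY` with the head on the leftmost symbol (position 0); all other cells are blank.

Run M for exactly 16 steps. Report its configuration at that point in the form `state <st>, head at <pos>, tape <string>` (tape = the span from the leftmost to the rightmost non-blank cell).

state q2, head at 0, tape YYYYY

q0 | _[Y]Y__   read Y → write Y, move right, go to q2
q2 | _Y[Y]__   read Y → write X, move left, go to q2
q2 | _[Y]X__   read Y → write X, move left, go to q2
q2 | [_]XX__   read _ → write X, move right, go to q1
q1 | X[X]X__   read X → write Y, move right, go to q2
q2 | XY[X]__   read X → write _, move right, go to q1
q1 | XY_[_]_   read _ → write Y, move left, go to q1
q1 | XY[_]Y_   read _ → write Y, move left, go to q1
q1 | X[Y]YY_   read Y → write _, move right, go to q1
q1 | X_[Y]Y_   read Y → write _, move right, go to q1
q1 | X__[Y]_   read Y → write _, move right, go to q1
q1 | X___[_]   read _ → write Y, move left, go to q1
q1 | X__[_]Y   read _ → write Y, move left, go to q1
q1 | X_[_]YY   read _ → write Y, move left, go to q1
q1 | X[_]YYY   read _ → write Y, move left, go to q1
q1 | [X]YYYY   read X → write Y, move right, go to q2
q2 | Y[Y]YYY
After 16 steps: state q2, head at 0, tape YYYYY.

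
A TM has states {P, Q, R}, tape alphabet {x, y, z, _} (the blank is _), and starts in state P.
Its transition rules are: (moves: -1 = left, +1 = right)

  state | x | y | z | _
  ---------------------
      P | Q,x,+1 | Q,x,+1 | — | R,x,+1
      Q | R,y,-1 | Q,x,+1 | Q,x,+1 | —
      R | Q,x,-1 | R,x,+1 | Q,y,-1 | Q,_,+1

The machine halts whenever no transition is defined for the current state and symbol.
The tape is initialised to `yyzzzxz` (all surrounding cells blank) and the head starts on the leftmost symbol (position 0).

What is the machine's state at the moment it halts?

P | _[y]yzzzxz   read y → write x, move +1, go to Q
Q | _x[y]zzzxz   read y → write x, move +1, go to Q
Q | _xx[z]zzxz   read z → write x, move +1, go to Q
Q | _xxx[z]zxz   read z → write x, move +1, go to Q
Q | _xxxx[z]xz   read z → write x, move +1, go to Q
Q | _xxxxx[x]z   read x → write y, move -1, go to R
R | _xxxx[x]yz   read x → write x, move -1, go to Q
Q | _xxx[x]xyz   read x → write y, move -1, go to R
R | _xx[x]yxyz   read x → write x, move -1, go to Q
Q | _x[x]xyxyz   read x → write y, move -1, go to R
R | _[x]yxyxyz   read x → write x, move -1, go to Q
Q | [_]xyxyxyz
No transition is defined for (Q, _); M halts in state Q.

Q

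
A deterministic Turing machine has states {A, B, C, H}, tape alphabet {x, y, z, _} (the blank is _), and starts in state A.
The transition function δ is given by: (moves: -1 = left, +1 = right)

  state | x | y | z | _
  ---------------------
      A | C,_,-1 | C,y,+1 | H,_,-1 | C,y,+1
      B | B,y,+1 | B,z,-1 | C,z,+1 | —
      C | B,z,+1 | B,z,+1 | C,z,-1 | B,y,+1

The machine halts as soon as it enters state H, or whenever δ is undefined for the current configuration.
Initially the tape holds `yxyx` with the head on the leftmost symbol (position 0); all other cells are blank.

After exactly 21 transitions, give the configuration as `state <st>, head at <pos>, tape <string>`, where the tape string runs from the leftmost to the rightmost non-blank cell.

A | __[y]xyx   read y → write y, move +1, go to C
C | __y[x]yx   read x → write z, move +1, go to B
B | __yz[y]x   read y → write z, move -1, go to B
B | __y[z]zx   read z → write z, move +1, go to C
C | __yz[z]x   read z → write z, move -1, go to C
C | __y[z]zx   read z → write z, move -1, go to C
C | __[y]zzx   read y → write z, move +1, go to B
B | __z[z]zx   read z → write z, move +1, go to C
C | __zz[z]x   read z → write z, move -1, go to C
C | __z[z]zx   read z → write z, move -1, go to C
C | __[z]zzx   read z → write z, move -1, go to C
C | _[_]zzzx   read _ → write y, move +1, go to B
B | _y[z]zzx   read z → write z, move +1, go to C
C | _yz[z]zx   read z → write z, move -1, go to C
C | _y[z]zzx   read z → write z, move -1, go to C
C | _[y]zzzx   read y → write z, move +1, go to B
B | _z[z]zzx   read z → write z, move +1, go to C
C | _zz[z]zx   read z → write z, move -1, go to C
C | _z[z]zzx   read z → write z, move -1, go to C
C | _[z]zzzx   read z → write z, move -1, go to C
C | [_]zzzzx   read _ → write y, move +1, go to B
B | y[z]zzzx
After 21 steps: state B, head at -1, tape yzzzzx.

state B, head at -1, tape yzzzzx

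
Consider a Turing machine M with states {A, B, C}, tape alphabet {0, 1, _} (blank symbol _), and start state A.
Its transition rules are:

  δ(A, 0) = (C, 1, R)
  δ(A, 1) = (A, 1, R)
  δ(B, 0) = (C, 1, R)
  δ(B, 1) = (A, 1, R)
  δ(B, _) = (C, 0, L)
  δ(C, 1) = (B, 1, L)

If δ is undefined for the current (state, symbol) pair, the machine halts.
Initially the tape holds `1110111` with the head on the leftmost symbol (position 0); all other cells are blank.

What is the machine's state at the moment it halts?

A | [1]110111_   read 1 → write 1, move R, go to A
A | 1[1]10111_   read 1 → write 1, move R, go to A
A | 11[1]0111_   read 1 → write 1, move R, go to A
A | 111[0]111_   read 0 → write 1, move R, go to C
C | 1111[1]11_   read 1 → write 1, move L, go to B
B | 111[1]111_   read 1 → write 1, move R, go to A
A | 1111[1]11_   read 1 → write 1, move R, go to A
A | 11111[1]1_   read 1 → write 1, move R, go to A
A | 111111[1]_   read 1 → write 1, move R, go to A
A | 1111111[_]
No transition is defined for (A, _); M halts in state A.

A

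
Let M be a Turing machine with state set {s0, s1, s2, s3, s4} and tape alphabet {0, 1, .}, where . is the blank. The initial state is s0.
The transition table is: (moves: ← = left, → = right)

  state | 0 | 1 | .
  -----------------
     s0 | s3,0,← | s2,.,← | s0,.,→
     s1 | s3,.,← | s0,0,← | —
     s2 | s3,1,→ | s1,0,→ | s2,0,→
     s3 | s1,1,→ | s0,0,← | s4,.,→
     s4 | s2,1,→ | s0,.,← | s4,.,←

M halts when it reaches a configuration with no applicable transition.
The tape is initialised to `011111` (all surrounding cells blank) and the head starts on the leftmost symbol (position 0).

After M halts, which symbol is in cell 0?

1

s0 | .[0]11111   read 0 → write 0, move ←, go to s3
s3 | [.]011111   read . → write ., move →, go to s4
s4 | .[0]11111   read 0 → write 1, move →, go to s2
s2 | .1[1]1111   read 1 → write 0, move →, go to s1
s1 | .10[1]111   read 1 → write 0, move ←, go to s0
s0 | .1[0]0111   read 0 → write 0, move ←, go to s3
s3 | .[1]00111   read 1 → write 0, move ←, go to s0
s0 | [.]000111   read . → write ., move →, go to s0
s0 | .[0]00111   read 0 → write 0, move ←, go to s3
s3 | [.]000111   read . → write ., move →, go to s4
s4 | .[0]00111   read 0 → write 1, move →, go to s2
s2 | .1[0]0111   read 0 → write 1, move →, go to s3
s3 | .11[0]111   read 0 → write 1, move →, go to s1
s1 | .111[1]11   read 1 → write 0, move ←, go to s0
s0 | .11[1]011   read 1 → write ., move ←, go to s2
s2 | .1[1].011   read 1 → write 0, move →, go to s1
s1 | .10[.]011
Cell 0 holds 1 when M halts.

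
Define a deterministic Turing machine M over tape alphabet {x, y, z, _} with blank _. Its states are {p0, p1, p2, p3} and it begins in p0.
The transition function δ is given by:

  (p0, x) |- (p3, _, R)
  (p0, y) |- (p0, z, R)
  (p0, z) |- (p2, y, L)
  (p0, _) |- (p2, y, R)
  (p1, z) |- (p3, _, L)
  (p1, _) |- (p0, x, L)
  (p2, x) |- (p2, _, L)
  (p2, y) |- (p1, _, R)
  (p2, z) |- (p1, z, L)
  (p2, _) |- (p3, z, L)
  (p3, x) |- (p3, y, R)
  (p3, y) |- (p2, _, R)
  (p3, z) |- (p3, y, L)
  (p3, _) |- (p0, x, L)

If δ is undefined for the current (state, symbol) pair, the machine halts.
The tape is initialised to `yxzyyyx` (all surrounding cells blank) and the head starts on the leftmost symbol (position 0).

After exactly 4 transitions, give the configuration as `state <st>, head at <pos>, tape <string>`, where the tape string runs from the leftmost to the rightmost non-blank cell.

state p0, head at 0, tape zxyyyyx

p0 | [y]xzyyyx   read y → write z, move R, go to p0
p0 | z[x]zyyyx   read x → write _, move R, go to p3
p3 | z_[z]yyyx   read z → write y, move L, go to p3
p3 | z[_]yyyyx   read _ → write x, move L, go to p0
p0 | [z]xyyyyx
After 4 steps: state p0, head at 0, tape zxyyyyx.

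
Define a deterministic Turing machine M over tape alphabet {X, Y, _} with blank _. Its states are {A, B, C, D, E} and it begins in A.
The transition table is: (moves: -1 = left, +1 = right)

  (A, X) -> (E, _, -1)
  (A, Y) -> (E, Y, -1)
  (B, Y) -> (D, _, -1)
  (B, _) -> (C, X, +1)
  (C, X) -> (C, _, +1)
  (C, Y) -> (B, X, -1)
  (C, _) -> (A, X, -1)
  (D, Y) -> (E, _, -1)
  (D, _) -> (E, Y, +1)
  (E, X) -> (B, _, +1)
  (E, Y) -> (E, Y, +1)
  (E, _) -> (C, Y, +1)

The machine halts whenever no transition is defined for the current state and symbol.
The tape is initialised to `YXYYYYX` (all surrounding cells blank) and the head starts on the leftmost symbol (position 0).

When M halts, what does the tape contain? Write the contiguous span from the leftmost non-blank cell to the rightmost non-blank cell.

A | __[Y]XYYYYX_   read Y → write Y, move -1, go to E
E | _[_]YXYYYYX_   read _ → write Y, move +1, go to C
C | _Y[Y]XYYYYX_   read Y → write X, move -1, go to B
B | _[Y]XXYYYYX_   read Y → write _, move -1, go to D
D | [_]_XXYYYYX_   read _ → write Y, move +1, go to E
E | Y[_]XXYYYYX_   read _ → write Y, move +1, go to C
C | YY[X]XYYYYX_   read X → write _, move +1, go to C
C | YY_[X]YYYYX_   read X → write _, move +1, go to C
C | YY__[Y]YYYX_   read Y → write X, move -1, go to B
B | YY_[_]XYYYX_   read _ → write X, move +1, go to C
C | YY_X[X]YYYX_   read X → write _, move +1, go to C
C | YY_X_[Y]YYX_   read Y → write X, move -1, go to B
B | YY_X[_]XYYX_   read _ → write X, move +1, go to C
C | YY_XX[X]YYX_   read X → write _, move +1, go to C
C | YY_XX_[Y]YX_   read Y → write X, move -1, go to B
B | YY_XX[_]XYX_   read _ → write X, move +1, go to C
C | YY_XXX[X]YX_   read X → write _, move +1, go to C
C | YY_XXX_[Y]X_   read Y → write X, move -1, go to B
B | YY_XXX[_]XX_   read _ → write X, move +1, go to C
C | YY_XXXX[X]X_   read X → write _, move +1, go to C
C | YY_XXXX_[X]_   read X → write _, move +1, go to C
C | YY_XXXX__[_]   read _ → write X, move -1, go to A
A | YY_XXXX_[_]X
The non-blank tape span at halt is YY_XXXX__X.

YY_XXXX__X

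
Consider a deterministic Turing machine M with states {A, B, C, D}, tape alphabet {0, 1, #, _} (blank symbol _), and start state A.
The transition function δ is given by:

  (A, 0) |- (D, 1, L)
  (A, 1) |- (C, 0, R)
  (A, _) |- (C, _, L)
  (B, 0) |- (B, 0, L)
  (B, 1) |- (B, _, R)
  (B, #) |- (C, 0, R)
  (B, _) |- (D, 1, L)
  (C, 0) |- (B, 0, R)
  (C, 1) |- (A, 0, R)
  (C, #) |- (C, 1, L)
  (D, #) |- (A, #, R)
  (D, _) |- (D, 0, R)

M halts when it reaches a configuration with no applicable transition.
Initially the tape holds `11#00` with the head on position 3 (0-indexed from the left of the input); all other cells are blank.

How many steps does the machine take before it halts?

5

state=A head=3 tape=11#[0]0_   (A,0)→(D,1,L)
state=D head=2 tape=11[#]10_   (D,#)→(A,#,R)
state=A head=3 tape=11#[1]0_   (A,1)→(C,0,R)
state=C head=4 tape=11#0[0]_   (C,0)→(B,0,R)
state=B head=5 tape=11#00[_]   (B,_)→(D,1,L)
state=D head=4 tape=11#0[0]1
M halts after 5 transitions.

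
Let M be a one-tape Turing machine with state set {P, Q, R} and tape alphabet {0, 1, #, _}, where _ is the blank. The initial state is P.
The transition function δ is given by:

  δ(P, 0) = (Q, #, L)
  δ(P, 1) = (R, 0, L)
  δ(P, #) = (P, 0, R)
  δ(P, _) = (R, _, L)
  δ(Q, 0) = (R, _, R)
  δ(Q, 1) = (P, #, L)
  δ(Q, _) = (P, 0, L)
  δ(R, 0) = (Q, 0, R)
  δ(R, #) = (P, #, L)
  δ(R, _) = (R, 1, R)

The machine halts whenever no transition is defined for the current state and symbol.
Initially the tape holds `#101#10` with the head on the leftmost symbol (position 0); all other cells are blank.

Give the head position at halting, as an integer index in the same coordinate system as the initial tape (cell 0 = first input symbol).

P | ___[#]101#10   read # → write 0, move R, go to P
P | ___0[1]01#10   read 1 → write 0, move L, go to R
R | ___[0]001#10   read 0 → write 0, move R, go to Q
Q | ___0[0]01#10   read 0 → write _, move R, go to R
R | ___0_[0]1#10   read 0 → write 0, move R, go to Q
Q | ___0_0[1]#10   read 1 → write #, move L, go to P
P | ___0_[0]##10   read 0 → write #, move L, go to Q
Q | ___0[_]###10   read _ → write 0, move L, go to P
P | ___[0]0###10   read 0 → write #, move L, go to Q
Q | __[_]#0###10   read _ → write 0, move L, go to P
P | _[_]0#0###10   read _ → write _, move L, go to R
R | [_]_0#0###10   read _ → write 1, move R, go to R
R | 1[_]0#0###10   read _ → write 1, move R, go to R
R | 11[0]#0###10   read 0 → write 0, move R, go to Q
Q | 110[#]0###10
At halt the head is at cell 0.

0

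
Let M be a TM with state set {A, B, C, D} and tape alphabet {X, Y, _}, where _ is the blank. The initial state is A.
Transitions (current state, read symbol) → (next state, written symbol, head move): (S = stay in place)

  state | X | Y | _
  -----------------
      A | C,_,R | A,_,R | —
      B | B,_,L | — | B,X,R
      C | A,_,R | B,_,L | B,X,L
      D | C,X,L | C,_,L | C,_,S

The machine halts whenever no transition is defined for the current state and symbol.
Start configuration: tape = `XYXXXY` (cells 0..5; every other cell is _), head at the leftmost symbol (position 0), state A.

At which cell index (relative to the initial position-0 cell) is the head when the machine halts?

A | ___[X]YXXXY   read X → write _, move R, go to C
C | ____[Y]XXXY   read Y → write _, move L, go to B
B | ___[_]_XXXY   read _ → write X, move R, go to B
B | ___X[_]XXXY   read _ → write X, move R, go to B
B | ___XX[X]XXY   read X → write _, move L, go to B
B | ___X[X]_XXY   read X → write _, move L, go to B
B | ___[X]__XXY   read X → write _, move L, go to B
B | __[_]___XXY   read _ → write X, move R, go to B
B | __X[_]__XXY   read _ → write X, move R, go to B
B | __XX[_]_XXY   read _ → write X, move R, go to B
B | __XXX[_]XXY   read _ → write X, move R, go to B
B | __XXXX[X]XY   read X → write _, move L, go to B
B | __XXX[X]_XY   read X → write _, move L, go to B
B | __XX[X]__XY   read X → write _, move L, go to B
B | __X[X]___XY   read X → write _, move L, go to B
B | __[X]____XY   read X → write _, move L, go to B
B | _[_]_____XY   read _ → write X, move R, go to B
B | _X[_]____XY   read _ → write X, move R, go to B
B | _XX[_]___XY   read _ → write X, move R, go to B
B | _XXX[_]__XY   read _ → write X, move R, go to B
B | _XXXX[_]_XY   read _ → write X, move R, go to B
B | _XXXXX[_]XY   read _ → write X, move R, go to B
B | _XXXXXX[X]Y   read X → write _, move L, go to B
B | _XXXXX[X]_Y   read X → write _, move L, go to B
B | _XXXX[X]__Y   read X → write _, move L, go to B
B | _XXX[X]___Y   read X → write _, move L, go to B
B | _XX[X]____Y   read X → write _, move L, go to B
B | _X[X]_____Y   read X → write _, move L, go to B
B | _[X]______Y   read X → write _, move L, go to B
B | [_]_______Y   read _ → write X, move R, go to B
B | X[_]______Y   read _ → write X, move R, go to B
B | XX[_]_____Y   read _ → write X, move R, go to B
B | XXX[_]____Y   read _ → write X, move R, go to B
B | XXXX[_]___Y   read _ → write X, move R, go to B
B | XXXXX[_]__Y   read _ → write X, move R, go to B
B | XXXXXX[_]_Y   read _ → write X, move R, go to B
B | XXXXXXX[_]Y   read _ → write X, move R, go to B
B | XXXXXXXX[Y]
At halt the head is at cell 5.

5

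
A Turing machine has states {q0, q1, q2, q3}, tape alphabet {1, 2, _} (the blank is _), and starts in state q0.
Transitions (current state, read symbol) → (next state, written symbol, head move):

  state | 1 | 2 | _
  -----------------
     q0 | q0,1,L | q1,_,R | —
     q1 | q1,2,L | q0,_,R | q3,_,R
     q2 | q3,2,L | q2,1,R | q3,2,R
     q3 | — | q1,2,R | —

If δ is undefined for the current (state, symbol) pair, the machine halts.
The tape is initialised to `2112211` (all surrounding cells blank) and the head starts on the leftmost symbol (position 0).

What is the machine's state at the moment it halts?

q3

q0 | [2]112211__   read 2 → write _, move R, go to q1
q1 | _[1]12211__   read 1 → write 2, move L, go to q1
q1 | [_]212211__   read _ → write _, move R, go to q3
q3 | _[2]12211__   read 2 → write 2, move R, go to q1
q1 | _2[1]2211__   read 1 → write 2, move L, go to q1
q1 | _[2]22211__   read 2 → write _, move R, go to q0
q0 | __[2]2211__   read 2 → write _, move R, go to q1
q1 | ___[2]211__   read 2 → write _, move R, go to q0
q0 | ____[2]11__   read 2 → write _, move R, go to q1
q1 | _____[1]1__   read 1 → write 2, move L, go to q1
q1 | ____[_]21__   read _ → write _, move R, go to q3
q3 | _____[2]1__   read 2 → write 2, move R, go to q1
q1 | _____2[1]__   read 1 → write 2, move L, go to q1
q1 | _____[2]2__   read 2 → write _, move R, go to q0
q0 | ______[2]__   read 2 → write _, move R, go to q1
q1 | _______[_]_   read _ → write _, move R, go to q3
q3 | ________[_]
No transition is defined for (q3, _); M halts in state q3.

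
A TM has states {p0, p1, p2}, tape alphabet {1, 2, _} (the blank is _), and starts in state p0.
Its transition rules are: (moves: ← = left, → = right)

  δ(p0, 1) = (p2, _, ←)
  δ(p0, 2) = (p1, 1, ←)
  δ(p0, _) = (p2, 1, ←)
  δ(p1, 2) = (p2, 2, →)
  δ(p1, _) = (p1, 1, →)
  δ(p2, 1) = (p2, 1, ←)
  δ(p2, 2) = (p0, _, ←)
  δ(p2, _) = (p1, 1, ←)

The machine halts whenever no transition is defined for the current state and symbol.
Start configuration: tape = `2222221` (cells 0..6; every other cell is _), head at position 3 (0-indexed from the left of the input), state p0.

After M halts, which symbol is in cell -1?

1

state=p0 head=3 tape=___222[2]221   (p0,2)→(p1,1,←)
state=p1 head=2 tape=___22[2]1221   (p1,2)→(p2,2,→)
state=p2 head=3 tape=___222[1]221   (p2,1)→(p2,1,←)
state=p2 head=2 tape=___22[2]1221   (p2,2)→(p0,_,←)
state=p0 head=1 tape=___2[2]_1221   (p0,2)→(p1,1,←)
state=p1 head=0 tape=___[2]1_1221   (p1,2)→(p2,2,→)
state=p2 head=1 tape=___2[1]_1221   (p2,1)→(p2,1,←)
state=p2 head=0 tape=___[2]1_1221   (p2,2)→(p0,_,←)
state=p0 head=-1 tape=__[_]_1_1221   (p0,_)→(p2,1,←)
state=p2 head=-2 tape=_[_]1_1_1221   (p2,_)→(p1,1,←)
state=p1 head=-3 tape=[_]11_1_1221   (p1,_)→(p1,1,→)
state=p1 head=-2 tape=1[1]1_1_1221
Cell -1 holds 1 when M halts.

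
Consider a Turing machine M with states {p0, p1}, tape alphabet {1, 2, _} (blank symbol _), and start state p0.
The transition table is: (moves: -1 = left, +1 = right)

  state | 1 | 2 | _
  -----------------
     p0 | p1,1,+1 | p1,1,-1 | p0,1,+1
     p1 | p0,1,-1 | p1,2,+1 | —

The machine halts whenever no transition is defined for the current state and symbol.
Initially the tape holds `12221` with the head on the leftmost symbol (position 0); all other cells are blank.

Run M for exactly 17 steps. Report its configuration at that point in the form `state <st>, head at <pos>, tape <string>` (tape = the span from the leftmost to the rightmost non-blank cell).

state p1, head at 1, tape 111111

p0 | _[1]2221   read 1 → write 1, move +1, go to p1
p1 | _1[2]221   read 2 → write 2, move +1, go to p1
p1 | _12[2]21   read 2 → write 2, move +1, go to p1
p1 | _122[2]1   read 2 → write 2, move +1, go to p1
p1 | _1222[1]   read 1 → write 1, move -1, go to p0
p0 | _122[2]1   read 2 → write 1, move -1, go to p1
p1 | _12[2]11   read 2 → write 2, move +1, go to p1
p1 | _122[1]1   read 1 → write 1, move -1, go to p0
p0 | _12[2]11   read 2 → write 1, move -1, go to p1
p1 | _1[2]111   read 2 → write 2, move +1, go to p1
p1 | _12[1]11   read 1 → write 1, move -1, go to p0
p0 | _1[2]111   read 2 → write 1, move -1, go to p1
p1 | _[1]1111   read 1 → write 1, move -1, go to p0
p0 | [_]11111   read _ → write 1, move +1, go to p0
p0 | 1[1]1111   read 1 → write 1, move +1, go to p1
p1 | 11[1]111   read 1 → write 1, move -1, go to p0
p0 | 1[1]1111   read 1 → write 1, move +1, go to p1
p1 | 11[1]111
After 17 steps: state p1, head at 1, tape 111111.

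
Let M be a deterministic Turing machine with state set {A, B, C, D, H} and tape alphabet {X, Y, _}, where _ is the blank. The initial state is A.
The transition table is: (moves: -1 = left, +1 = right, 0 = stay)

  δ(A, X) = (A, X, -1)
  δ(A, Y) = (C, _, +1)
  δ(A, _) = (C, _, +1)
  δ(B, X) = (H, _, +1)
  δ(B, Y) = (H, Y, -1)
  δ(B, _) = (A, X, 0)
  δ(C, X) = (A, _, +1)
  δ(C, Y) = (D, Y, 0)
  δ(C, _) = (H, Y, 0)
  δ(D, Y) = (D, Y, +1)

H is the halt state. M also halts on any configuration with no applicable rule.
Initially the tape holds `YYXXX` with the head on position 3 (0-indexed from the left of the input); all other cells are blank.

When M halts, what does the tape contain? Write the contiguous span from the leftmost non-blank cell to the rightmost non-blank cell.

state=A head=3 tape=YYX[X]X__   (A,X)→(A,X,-1)
state=A head=2 tape=YY[X]XX__   (A,X)→(A,X,-1)
state=A head=1 tape=Y[Y]XXX__   (A,Y)→(C,_,+1)
state=C head=2 tape=Y_[X]XX__   (C,X)→(A,_,+1)
state=A head=3 tape=Y__[X]X__   (A,X)→(A,X,-1)
state=A head=2 tape=Y_[_]XX__   (A,_)→(C,_,+1)
state=C head=3 tape=Y__[X]X__   (C,X)→(A,_,+1)
state=A head=4 tape=Y___[X]__   (A,X)→(A,X,-1)
state=A head=3 tape=Y__[_]X__   (A,_)→(C,_,+1)
state=C head=4 tape=Y___[X]__   (C,X)→(A,_,+1)
state=A head=5 tape=Y____[_]_   (A,_)→(C,_,+1)
state=C head=6 tape=Y_____[_]   (C,_)→(H,Y,0)
state=H head=6 tape=Y_____[Y]
The non-blank tape span at halt is Y_____Y.

Y_____Y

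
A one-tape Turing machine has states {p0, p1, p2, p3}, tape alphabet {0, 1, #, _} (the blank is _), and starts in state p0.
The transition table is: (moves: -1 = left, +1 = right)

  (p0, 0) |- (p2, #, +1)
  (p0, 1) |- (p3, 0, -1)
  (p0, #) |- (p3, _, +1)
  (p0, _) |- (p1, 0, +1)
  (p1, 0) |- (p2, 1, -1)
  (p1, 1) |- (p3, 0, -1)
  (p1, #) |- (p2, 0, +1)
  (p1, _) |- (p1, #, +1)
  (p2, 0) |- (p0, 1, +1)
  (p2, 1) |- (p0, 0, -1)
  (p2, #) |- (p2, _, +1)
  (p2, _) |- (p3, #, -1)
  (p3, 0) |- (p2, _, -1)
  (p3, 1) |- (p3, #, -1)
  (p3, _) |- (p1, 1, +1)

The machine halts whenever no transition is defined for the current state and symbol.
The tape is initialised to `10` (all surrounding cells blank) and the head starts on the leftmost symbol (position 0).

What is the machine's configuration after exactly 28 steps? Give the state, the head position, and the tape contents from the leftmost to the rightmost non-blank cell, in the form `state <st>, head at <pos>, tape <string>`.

state p2, head at 2, tape 101001#

state=p0 head=0 tape=_____[1]0_   (p0,1)→(p3,0,-1)
state=p3 head=-1 tape=____[_]00_   (p3,_)→(p1,1,+1)
state=p1 head=0 tape=____1[0]0_   (p1,0)→(p2,1,-1)
state=p2 head=-1 tape=____[1]10_   (p2,1)→(p0,0,-1)
state=p0 head=-2 tape=___[_]010_   (p0,_)→(p1,0,+1)
state=p1 head=-1 tape=___0[0]10_   (p1,0)→(p2,1,-1)
state=p2 head=-2 tape=___[0]110_   (p2,0)→(p0,1,+1)
state=p0 head=-1 tape=___1[1]10_   (p0,1)→(p3,0,-1)
state=p3 head=-2 tape=___[1]010_   (p3,1)→(p3,#,-1)
state=p3 head=-3 tape=__[_]#010_   (p3,_)→(p1,1,+1)
state=p1 head=-2 tape=__1[#]010_   (p1,#)→(p2,0,+1)
state=p2 head=-1 tape=__10[0]10_   (p2,0)→(p0,1,+1)
state=p0 head=0 tape=__101[1]0_   (p0,1)→(p3,0,-1)
state=p3 head=-1 tape=__10[1]00_   (p3,1)→(p3,#,-1)
state=p3 head=-2 tape=__1[0]#00_   (p3,0)→(p2,_,-1)
state=p2 head=-3 tape=__[1]_#00_   (p2,1)→(p0,0,-1)
state=p0 head=-4 tape=_[_]0_#00_   (p0,_)→(p1,0,+1)
state=p1 head=-3 tape=_0[0]_#00_   (p1,0)→(p2,1,-1)
state=p2 head=-4 tape=_[0]1_#00_   (p2,0)→(p0,1,+1)
state=p0 head=-3 tape=_1[1]_#00_   (p0,1)→(p3,0,-1)
state=p3 head=-4 tape=_[1]0_#00_   (p3,1)→(p3,#,-1)
state=p3 head=-5 tape=[_]#0_#00_   (p3,_)→(p1,1,+1)
state=p1 head=-4 tape=1[#]0_#00_   (p1,#)→(p2,0,+1)
state=p2 head=-3 tape=10[0]_#00_   (p2,0)→(p0,1,+1)
state=p0 head=-2 tape=101[_]#00_   (p0,_)→(p1,0,+1)
state=p1 head=-1 tape=1010[#]00_   (p1,#)→(p2,0,+1)
state=p2 head=0 tape=10100[0]0_   (p2,0)→(p0,1,+1)
state=p0 head=1 tape=101001[0]_   (p0,0)→(p2,#,+1)
state=p2 head=2 tape=101001#[_]
After 28 steps: state p2, head at 2, tape 101001#.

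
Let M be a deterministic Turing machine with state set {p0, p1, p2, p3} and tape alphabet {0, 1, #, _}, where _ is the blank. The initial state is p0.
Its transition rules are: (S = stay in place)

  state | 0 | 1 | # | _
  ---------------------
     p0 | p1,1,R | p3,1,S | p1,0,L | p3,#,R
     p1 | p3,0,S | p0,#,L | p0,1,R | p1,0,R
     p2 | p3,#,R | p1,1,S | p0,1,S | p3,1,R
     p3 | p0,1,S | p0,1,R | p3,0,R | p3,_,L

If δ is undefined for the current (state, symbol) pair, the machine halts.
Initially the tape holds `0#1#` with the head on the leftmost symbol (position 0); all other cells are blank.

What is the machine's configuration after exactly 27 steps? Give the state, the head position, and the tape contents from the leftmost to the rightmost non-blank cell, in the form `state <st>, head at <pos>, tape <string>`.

state p3, head at 5, tape #01110

state=p0 head=0 tape=_[0]#1#__   (p0,0)→(p1,1,R)
state=p1 head=1 tape=_1[#]1#__   (p1,#)→(p0,1,R)
state=p0 head=2 tape=_11[1]#__   (p0,1)→(p3,1,S)
state=p3 head=2 tape=_11[1]#__   (p3,1)→(p0,1,R)
state=p0 head=3 tape=_111[#]__   (p0,#)→(p1,0,L)
state=p1 head=2 tape=_11[1]0__   (p1,1)→(p0,#,L)
state=p0 head=1 tape=_1[1]#0__   (p0,1)→(p3,1,S)
state=p3 head=1 tape=_1[1]#0__   (p3,1)→(p0,1,R)
state=p0 head=2 tape=_11[#]0__   (p0,#)→(p1,0,L)
state=p1 head=1 tape=_1[1]00__   (p1,1)→(p0,#,L)
state=p0 head=0 tape=_[1]#00__   (p0,1)→(p3,1,S)
state=p3 head=0 tape=_[1]#00__   (p3,1)→(p0,1,R)
state=p0 head=1 tape=_1[#]00__   (p0,#)→(p1,0,L)
state=p1 head=0 tape=_[1]000__   (p1,1)→(p0,#,L)
state=p0 head=-1 tape=[_]#000__   (p0,_)→(p3,#,R)
state=p3 head=0 tape=#[#]000__   (p3,#)→(p3,0,R)
state=p3 head=1 tape=#0[0]00__   (p3,0)→(p0,1,S)
state=p0 head=1 tape=#0[1]00__   (p0,1)→(p3,1,S)
state=p3 head=1 tape=#0[1]00__   (p3,1)→(p0,1,R)
state=p0 head=2 tape=#01[0]0__   (p0,0)→(p1,1,R)
state=p1 head=3 tape=#011[0]__   (p1,0)→(p3,0,S)
state=p3 head=3 tape=#011[0]__   (p3,0)→(p0,1,S)
state=p0 head=3 tape=#011[1]__   (p0,1)→(p3,1,S)
state=p3 head=3 tape=#011[1]__   (p3,1)→(p0,1,R)
state=p0 head=4 tape=#0111[_]_   (p0,_)→(p3,#,R)
state=p3 head=5 tape=#0111#[_]   (p3,_)→(p3,_,L)
state=p3 head=4 tape=#0111[#]_   (p3,#)→(p3,0,R)
state=p3 head=5 tape=#01110[_]
After 27 steps: state p3, head at 5, tape #01110.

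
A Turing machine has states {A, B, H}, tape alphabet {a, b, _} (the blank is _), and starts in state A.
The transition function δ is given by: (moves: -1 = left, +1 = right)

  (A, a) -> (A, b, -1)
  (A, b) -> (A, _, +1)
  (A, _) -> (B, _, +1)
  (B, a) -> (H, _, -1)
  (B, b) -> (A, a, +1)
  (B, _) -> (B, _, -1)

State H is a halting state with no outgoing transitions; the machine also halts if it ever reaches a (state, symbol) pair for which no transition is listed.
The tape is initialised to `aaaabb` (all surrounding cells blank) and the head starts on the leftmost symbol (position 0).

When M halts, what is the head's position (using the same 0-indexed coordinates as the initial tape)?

1

state=A head=0 tape=_[a]aaabb__   (A,a)→(A,b,-1)
state=A head=-1 tape=[_]baaabb__   (A,_)→(B,_,+1)
state=B head=0 tape=_[b]aaabb__   (B,b)→(A,a,+1)
state=A head=1 tape=_a[a]aabb__   (A,a)→(A,b,-1)
state=A head=0 tape=_[a]baabb__   (A,a)→(A,b,-1)
state=A head=-1 tape=[_]bbaabb__   (A,_)→(B,_,+1)
state=B head=0 tape=_[b]baabb__   (B,b)→(A,a,+1)
state=A head=1 tape=_a[b]aabb__   (A,b)→(A,_,+1)
state=A head=2 tape=_a_[a]abb__   (A,a)→(A,b,-1)
state=A head=1 tape=_a[_]babb__   (A,_)→(B,_,+1)
state=B head=2 tape=_a_[b]abb__   (B,b)→(A,a,+1)
state=A head=3 tape=_a_a[a]bb__   (A,a)→(A,b,-1)
state=A head=2 tape=_a_[a]bbb__   (A,a)→(A,b,-1)
state=A head=1 tape=_a[_]bbbb__   (A,_)→(B,_,+1)
state=B head=2 tape=_a_[b]bbb__   (B,b)→(A,a,+1)
state=A head=3 tape=_a_a[b]bb__   (A,b)→(A,_,+1)
state=A head=4 tape=_a_a_[b]b__   (A,b)→(A,_,+1)
state=A head=5 tape=_a_a__[b]__   (A,b)→(A,_,+1)
state=A head=6 tape=_a_a___[_]_   (A,_)→(B,_,+1)
state=B head=7 tape=_a_a____[_]   (B,_)→(B,_,-1)
state=B head=6 tape=_a_a___[_]_   (B,_)→(B,_,-1)
state=B head=5 tape=_a_a__[_]__   (B,_)→(B,_,-1)
state=B head=4 tape=_a_a_[_]___   (B,_)→(B,_,-1)
state=B head=3 tape=_a_a[_]____   (B,_)→(B,_,-1)
state=B head=2 tape=_a_[a]_____   (B,a)→(H,_,-1)
state=H head=1 tape=_a[_]______
At halt the head is at cell 1.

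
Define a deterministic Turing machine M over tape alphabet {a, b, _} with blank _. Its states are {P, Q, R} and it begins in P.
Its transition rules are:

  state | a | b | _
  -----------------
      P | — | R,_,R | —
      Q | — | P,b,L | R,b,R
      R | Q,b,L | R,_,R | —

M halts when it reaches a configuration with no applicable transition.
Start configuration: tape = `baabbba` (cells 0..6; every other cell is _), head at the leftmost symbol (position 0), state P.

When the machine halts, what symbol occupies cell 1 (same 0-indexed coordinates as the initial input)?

b

state=P head=0 tape=[b]aabbba_   (P,b)→(R,_,R)
state=R head=1 tape=_[a]abbba_   (R,a)→(Q,b,L)
state=Q head=0 tape=[_]babbba_   (Q,_)→(R,b,R)
state=R head=1 tape=b[b]abbba_   (R,b)→(R,_,R)
state=R head=2 tape=b_[a]bbba_   (R,a)→(Q,b,L)
state=Q head=1 tape=b[_]bbbba_   (Q,_)→(R,b,R)
state=R head=2 tape=bb[b]bbba_   (R,b)→(R,_,R)
state=R head=3 tape=bb_[b]bba_   (R,b)→(R,_,R)
state=R head=4 tape=bb__[b]ba_   (R,b)→(R,_,R)
state=R head=5 tape=bb___[b]a_   (R,b)→(R,_,R)
state=R head=6 tape=bb____[a]_   (R,a)→(Q,b,L)
state=Q head=5 tape=bb___[_]b_   (Q,_)→(R,b,R)
state=R head=6 tape=bb___b[b]_   (R,b)→(R,_,R)
state=R head=7 tape=bb___b_[_]
Cell 1 holds b when M halts.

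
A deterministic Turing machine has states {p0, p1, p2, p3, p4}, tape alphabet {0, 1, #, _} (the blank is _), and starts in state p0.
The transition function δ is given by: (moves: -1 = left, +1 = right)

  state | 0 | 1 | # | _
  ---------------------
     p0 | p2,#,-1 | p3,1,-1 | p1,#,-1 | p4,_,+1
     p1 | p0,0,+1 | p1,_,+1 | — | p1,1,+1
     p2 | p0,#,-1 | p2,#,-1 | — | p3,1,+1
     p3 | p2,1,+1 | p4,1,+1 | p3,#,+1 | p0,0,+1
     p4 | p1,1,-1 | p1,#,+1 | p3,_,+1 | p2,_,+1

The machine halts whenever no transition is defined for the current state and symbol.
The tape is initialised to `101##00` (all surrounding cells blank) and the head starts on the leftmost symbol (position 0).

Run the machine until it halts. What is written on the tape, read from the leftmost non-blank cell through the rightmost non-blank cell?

state=p0 head=0 tape=__[1]01##00   (p0,1)→(p3,1,-1)
state=p3 head=-1 tape=_[_]101##00   (p3,_)→(p0,0,+1)
state=p0 head=0 tape=_0[1]01##00   (p0,1)→(p3,1,-1)
state=p3 head=-1 tape=_[0]101##00   (p3,0)→(p2,1,+1)
state=p2 head=0 tape=_1[1]01##00   (p2,1)→(p2,#,-1)
state=p2 head=-1 tape=_[1]#01##00   (p2,1)→(p2,#,-1)
state=p2 head=-2 tape=[_]##01##00   (p2,_)→(p3,1,+1)
state=p3 head=-1 tape=1[#]#01##00   (p3,#)→(p3,#,+1)
state=p3 head=0 tape=1#[#]01##00   (p3,#)→(p3,#,+1)
state=p3 head=1 tape=1##[0]1##00   (p3,0)→(p2,1,+1)
state=p2 head=2 tape=1##1[1]##00   (p2,1)→(p2,#,-1)
state=p2 head=1 tape=1##[1]###00   (p2,1)→(p2,#,-1)
state=p2 head=0 tape=1#[#]####00
The non-blank tape span at halt is 1######00.

1######00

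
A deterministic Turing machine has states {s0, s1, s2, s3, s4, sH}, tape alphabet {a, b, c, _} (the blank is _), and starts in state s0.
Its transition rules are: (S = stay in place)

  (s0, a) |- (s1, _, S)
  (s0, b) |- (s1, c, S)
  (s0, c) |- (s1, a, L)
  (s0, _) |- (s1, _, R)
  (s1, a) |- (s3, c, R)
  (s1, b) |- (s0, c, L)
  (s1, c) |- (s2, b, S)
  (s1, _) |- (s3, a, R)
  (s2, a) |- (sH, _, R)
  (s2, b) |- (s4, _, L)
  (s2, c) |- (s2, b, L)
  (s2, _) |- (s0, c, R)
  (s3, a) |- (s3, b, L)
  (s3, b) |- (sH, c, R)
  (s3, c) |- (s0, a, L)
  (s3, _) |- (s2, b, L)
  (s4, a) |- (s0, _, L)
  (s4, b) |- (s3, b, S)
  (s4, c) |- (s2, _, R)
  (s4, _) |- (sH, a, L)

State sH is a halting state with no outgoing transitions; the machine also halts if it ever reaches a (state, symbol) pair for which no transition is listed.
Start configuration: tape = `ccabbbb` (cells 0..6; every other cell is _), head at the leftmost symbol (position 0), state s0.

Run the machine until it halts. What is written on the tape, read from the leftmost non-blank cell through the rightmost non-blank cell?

s0 | ___[c]cabbbb   read c → write a, move L, go to s1
s1 | __[_]acabbbb   read _ → write a, move R, go to s3
s3 | __a[a]cabbbb   read a → write b, move L, go to s3
s3 | __[a]bcabbbb   read a → write b, move L, go to s3
s3 | _[_]bbcabbbb   read _ → write b, move L, go to s2
s2 | [_]bbbcabbbb   read _ → write c, move R, go to s0
s0 | c[b]bbcabbbb   read b → write c, move S, go to s1
s1 | c[c]bbcabbbb   read c → write b, move S, go to s2
s2 | c[b]bbcabbbb   read b → write _, move L, go to s4
s4 | [c]_bbcabbbb   read c → write _, move R, go to s2
s2 | _[_]bbcabbbb   read _ → write c, move R, go to s0
s0 | _c[b]bcabbbb   read b → write c, move S, go to s1
s1 | _c[c]bcabbbb   read c → write b, move S, go to s2
s2 | _c[b]bcabbbb   read b → write _, move L, go to s4
s4 | _[c]_bcabbbb   read c → write _, move R, go to s2
s2 | __[_]bcabbbb   read _ → write c, move R, go to s0
s0 | __c[b]cabbbb   read b → write c, move S, go to s1
s1 | __c[c]cabbbb   read c → write b, move S, go to s2
s2 | __c[b]cabbbb   read b → write _, move L, go to s4
s4 | __[c]_cabbbb   read c → write _, move R, go to s2
s2 | ___[_]cabbbb   read _ → write c, move R, go to s0
s0 | ___c[c]abbbb   read c → write a, move L, go to s1
s1 | ___[c]aabbbb   read c → write b, move S, go to s2
s2 | ___[b]aabbbb   read b → write _, move L, go to s4
s4 | __[_]_aabbbb   read _ → write a, move L, go to sH
sH | _[_]a_aabbbb
The non-blank tape span at halt is a_aabbbb.

a_aabbbb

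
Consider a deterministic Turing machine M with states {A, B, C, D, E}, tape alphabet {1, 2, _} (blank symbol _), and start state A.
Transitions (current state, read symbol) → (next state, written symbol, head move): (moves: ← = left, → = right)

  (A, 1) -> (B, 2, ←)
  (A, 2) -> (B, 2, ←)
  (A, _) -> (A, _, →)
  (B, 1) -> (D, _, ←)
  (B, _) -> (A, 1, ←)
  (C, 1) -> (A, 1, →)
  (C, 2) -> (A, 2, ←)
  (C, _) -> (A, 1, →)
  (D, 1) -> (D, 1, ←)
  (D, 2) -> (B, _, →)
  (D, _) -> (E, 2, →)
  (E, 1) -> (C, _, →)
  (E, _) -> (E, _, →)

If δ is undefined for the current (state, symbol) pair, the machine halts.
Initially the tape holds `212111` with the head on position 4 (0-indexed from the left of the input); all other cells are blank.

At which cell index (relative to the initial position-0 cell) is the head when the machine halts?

A | 2121[1]1   read 1 → write 2, move ←, go to B
B | 212[1]21   read 1 → write _, move ←, go to D
D | 21[2]_21   read 2 → write _, move →, go to B
B | 21_[_]21   read _ → write 1, move ←, go to A
A | 21[_]121   read _ → write _, move →, go to A
A | 21_[1]21   read 1 → write 2, move ←, go to B
B | 21[_]221   read _ → write 1, move ←, go to A
A | 2[1]1221   read 1 → write 2, move ←, go to B
B | [2]21221
At halt the head is at cell 0.

0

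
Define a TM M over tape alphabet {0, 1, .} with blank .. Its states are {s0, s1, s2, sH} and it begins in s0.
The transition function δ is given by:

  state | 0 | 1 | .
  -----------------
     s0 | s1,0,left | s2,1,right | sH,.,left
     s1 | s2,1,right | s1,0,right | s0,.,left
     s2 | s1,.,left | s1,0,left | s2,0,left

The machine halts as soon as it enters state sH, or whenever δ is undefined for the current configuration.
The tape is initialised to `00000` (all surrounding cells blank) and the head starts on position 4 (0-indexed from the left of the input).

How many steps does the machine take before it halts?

s0 | ...0000[0]   read 0 → write 0, move left, go to s1
s1 | ...000[0]0   read 0 → write 1, move right, go to s2
s2 | ...0001[0]   read 0 → write ., move left, go to s1
s1 | ...000[1].   read 1 → write 0, move right, go to s1
s1 | ...0000[.]   read . → write ., move left, go to s0
s0 | ...000[0].   read 0 → write 0, move left, go to s1
s1 | ...00[0]0.   read 0 → write 1, move right, go to s2
s2 | ...001[0].   read 0 → write ., move left, go to s1
s1 | ...00[1]..   read 1 → write 0, move right, go to s1
s1 | ...000[.].   read . → write ., move left, go to s0
s0 | ...00[0]..   read 0 → write 0, move left, go to s1
s1 | ...0[0]0..   read 0 → write 1, move right, go to s2
s2 | ...01[0]..   read 0 → write ., move left, go to s1
s1 | ...0[1]...   read 1 → write 0, move right, go to s1
s1 | ...00[.]..   read . → write ., move left, go to s0
s0 | ...0[0]...   read 0 → write 0, move left, go to s1
s1 | ...[0]0...   read 0 → write 1, move right, go to s2
s2 | ...1[0]...   read 0 → write ., move left, go to s1
s1 | ...[1]....   read 1 → write 0, move right, go to s1
s1 | ...0[.]...   read . → write ., move left, go to s0
s0 | ...[0]....   read 0 → write 0, move left, go to s1
s1 | ..[.]0....   read . → write ., move left, go to s0
s0 | .[.].0....   read . → write ., move left, go to sH
sH | [.]..0....
M halts after 23 transitions.

23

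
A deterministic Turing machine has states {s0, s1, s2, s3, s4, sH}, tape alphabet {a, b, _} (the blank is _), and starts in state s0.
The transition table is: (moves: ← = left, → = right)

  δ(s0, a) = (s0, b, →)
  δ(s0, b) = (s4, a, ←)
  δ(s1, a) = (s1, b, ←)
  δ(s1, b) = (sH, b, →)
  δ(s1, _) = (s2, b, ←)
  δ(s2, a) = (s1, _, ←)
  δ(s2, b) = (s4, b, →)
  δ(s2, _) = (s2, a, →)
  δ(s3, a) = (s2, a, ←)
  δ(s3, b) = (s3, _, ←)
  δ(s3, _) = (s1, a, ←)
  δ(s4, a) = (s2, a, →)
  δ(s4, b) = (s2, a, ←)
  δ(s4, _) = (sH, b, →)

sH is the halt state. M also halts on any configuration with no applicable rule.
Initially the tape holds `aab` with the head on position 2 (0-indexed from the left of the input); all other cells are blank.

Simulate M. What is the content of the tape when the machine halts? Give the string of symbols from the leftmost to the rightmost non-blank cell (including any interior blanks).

state=s0 head=2 tape=__aa[b]_   (s0,b)→(s4,a,←)
state=s4 head=1 tape=__a[a]a_   (s4,a)→(s2,a,→)
state=s2 head=2 tape=__aa[a]_   (s2,a)→(s1,_,←)
state=s1 head=1 tape=__a[a]__   (s1,a)→(s1,b,←)
state=s1 head=0 tape=__[a]b__   (s1,a)→(s1,b,←)
state=s1 head=-1 tape=_[_]bb__   (s1,_)→(s2,b,←)
state=s2 head=-2 tape=[_]bbb__   (s2,_)→(s2,a,→)
state=s2 head=-1 tape=a[b]bb__   (s2,b)→(s4,b,→)
state=s4 head=0 tape=ab[b]b__   (s4,b)→(s2,a,←)
state=s2 head=-1 tape=a[b]ab__   (s2,b)→(s4,b,→)
state=s4 head=0 tape=ab[a]b__   (s4,a)→(s2,a,→)
state=s2 head=1 tape=aba[b]__   (s2,b)→(s4,b,→)
state=s4 head=2 tape=abab[_]_   (s4,_)→(sH,b,→)
state=sH head=3 tape=ababb[_]
The non-blank tape span at halt is ababb.

ababb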